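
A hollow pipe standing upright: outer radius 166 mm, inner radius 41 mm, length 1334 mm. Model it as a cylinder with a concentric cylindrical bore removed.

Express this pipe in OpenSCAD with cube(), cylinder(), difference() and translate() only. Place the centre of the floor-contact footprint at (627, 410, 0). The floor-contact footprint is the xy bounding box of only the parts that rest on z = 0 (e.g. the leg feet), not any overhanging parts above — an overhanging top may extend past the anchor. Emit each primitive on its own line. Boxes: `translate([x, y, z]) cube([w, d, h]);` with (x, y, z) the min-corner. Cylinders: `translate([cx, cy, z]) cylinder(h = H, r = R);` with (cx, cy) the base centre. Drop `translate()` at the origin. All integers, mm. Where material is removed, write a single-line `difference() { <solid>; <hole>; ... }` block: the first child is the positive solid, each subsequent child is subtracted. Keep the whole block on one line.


difference() { translate([627, 410, 0]) cylinder(h = 1334, r = 166); translate([627, 410, 0]) cylinder(h = 1334, r = 41); }


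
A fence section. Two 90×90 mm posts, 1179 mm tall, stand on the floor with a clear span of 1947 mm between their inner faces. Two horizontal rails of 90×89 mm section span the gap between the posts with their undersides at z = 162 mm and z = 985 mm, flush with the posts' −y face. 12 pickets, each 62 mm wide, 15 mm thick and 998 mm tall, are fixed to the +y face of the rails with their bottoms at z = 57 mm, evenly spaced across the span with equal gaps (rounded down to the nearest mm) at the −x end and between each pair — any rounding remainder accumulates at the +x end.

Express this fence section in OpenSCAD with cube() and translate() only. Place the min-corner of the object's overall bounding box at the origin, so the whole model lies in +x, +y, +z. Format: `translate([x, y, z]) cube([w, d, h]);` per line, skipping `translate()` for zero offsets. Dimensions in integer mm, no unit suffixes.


cube([90, 90, 1179]);
translate([2037, 0, 0]) cube([90, 90, 1179]);
translate([90, 0, 162]) cube([1947, 90, 89]);
translate([90, 0, 985]) cube([1947, 90, 89]);
translate([182, 90, 57]) cube([62, 15, 998]);
translate([336, 90, 57]) cube([62, 15, 998]);
translate([490, 90, 57]) cube([62, 15, 998]);
translate([644, 90, 57]) cube([62, 15, 998]);
translate([798, 90, 57]) cube([62, 15, 998]);
translate([952, 90, 57]) cube([62, 15, 998]);
translate([1106, 90, 57]) cube([62, 15, 998]);
translate([1260, 90, 57]) cube([62, 15, 998]);
translate([1414, 90, 57]) cube([62, 15, 998]);
translate([1568, 90, 57]) cube([62, 15, 998]);
translate([1722, 90, 57]) cube([62, 15, 998]);
translate([1876, 90, 57]) cube([62, 15, 998]);


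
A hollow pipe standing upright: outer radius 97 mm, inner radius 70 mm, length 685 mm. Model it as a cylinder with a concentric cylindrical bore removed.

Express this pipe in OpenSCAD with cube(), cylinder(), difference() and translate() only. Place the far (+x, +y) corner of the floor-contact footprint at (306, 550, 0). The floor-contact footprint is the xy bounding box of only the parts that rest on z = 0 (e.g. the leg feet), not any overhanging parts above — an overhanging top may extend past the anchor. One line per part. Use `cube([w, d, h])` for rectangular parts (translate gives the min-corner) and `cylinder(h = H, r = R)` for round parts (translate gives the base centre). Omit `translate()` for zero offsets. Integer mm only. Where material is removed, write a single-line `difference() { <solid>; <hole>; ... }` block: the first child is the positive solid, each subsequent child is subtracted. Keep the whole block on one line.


difference() { translate([209, 453, 0]) cylinder(h = 685, r = 97); translate([209, 453, 0]) cylinder(h = 685, r = 70); }


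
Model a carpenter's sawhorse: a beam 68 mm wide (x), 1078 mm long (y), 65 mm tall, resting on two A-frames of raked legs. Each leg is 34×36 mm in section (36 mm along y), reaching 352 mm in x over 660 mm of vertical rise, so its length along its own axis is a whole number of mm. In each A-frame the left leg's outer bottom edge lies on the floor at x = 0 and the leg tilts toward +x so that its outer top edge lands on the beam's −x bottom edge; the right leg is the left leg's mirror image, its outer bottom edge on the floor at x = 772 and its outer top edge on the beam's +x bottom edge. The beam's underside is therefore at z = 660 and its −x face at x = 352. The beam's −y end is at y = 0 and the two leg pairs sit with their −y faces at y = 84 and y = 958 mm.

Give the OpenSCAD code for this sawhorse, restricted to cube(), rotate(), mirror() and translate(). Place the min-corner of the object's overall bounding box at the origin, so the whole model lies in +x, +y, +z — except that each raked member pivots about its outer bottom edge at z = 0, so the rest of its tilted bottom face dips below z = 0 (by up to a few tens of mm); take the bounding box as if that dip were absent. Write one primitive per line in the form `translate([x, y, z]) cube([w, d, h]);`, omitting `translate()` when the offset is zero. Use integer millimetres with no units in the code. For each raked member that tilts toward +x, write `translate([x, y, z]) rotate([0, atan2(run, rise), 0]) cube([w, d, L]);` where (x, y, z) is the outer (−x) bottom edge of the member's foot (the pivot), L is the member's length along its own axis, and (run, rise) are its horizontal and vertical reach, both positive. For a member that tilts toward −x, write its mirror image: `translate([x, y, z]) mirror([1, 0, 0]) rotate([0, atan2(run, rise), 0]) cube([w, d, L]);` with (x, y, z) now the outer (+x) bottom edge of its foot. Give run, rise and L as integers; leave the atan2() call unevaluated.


// leg length = √(352² + 660²) = 748
// right-leg outer foot x = 2·352 + 68 = 772
// beam min-corner = (352, 0, 660)
translate([352, 0, 660]) cube([68, 1078, 65]);
translate([0, 84, 0]) rotate([0, atan2(352, 660), 0]) cube([34, 36, 748]);
translate([772, 84, 0]) mirror([1, 0, 0]) rotate([0, atan2(352, 660), 0]) cube([34, 36, 748]);
translate([0, 958, 0]) rotate([0, atan2(352, 660), 0]) cube([34, 36, 748]);
translate([772, 958, 0]) mirror([1, 0, 0]) rotate([0, atan2(352, 660), 0]) cube([34, 36, 748]);


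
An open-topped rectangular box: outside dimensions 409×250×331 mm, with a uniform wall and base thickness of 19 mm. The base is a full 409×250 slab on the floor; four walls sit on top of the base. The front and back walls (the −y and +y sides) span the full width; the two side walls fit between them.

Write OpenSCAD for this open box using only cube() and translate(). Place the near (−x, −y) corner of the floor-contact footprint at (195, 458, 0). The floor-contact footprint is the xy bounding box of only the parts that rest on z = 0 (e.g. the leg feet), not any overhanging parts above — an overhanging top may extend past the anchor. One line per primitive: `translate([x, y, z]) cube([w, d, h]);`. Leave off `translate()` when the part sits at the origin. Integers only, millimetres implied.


translate([195, 458, 0]) cube([409, 250, 19]);
translate([195, 458, 19]) cube([409, 19, 312]);
translate([195, 689, 19]) cube([409, 19, 312]);
translate([195, 477, 19]) cube([19, 212, 312]);
translate([585, 477, 19]) cube([19, 212, 312]);


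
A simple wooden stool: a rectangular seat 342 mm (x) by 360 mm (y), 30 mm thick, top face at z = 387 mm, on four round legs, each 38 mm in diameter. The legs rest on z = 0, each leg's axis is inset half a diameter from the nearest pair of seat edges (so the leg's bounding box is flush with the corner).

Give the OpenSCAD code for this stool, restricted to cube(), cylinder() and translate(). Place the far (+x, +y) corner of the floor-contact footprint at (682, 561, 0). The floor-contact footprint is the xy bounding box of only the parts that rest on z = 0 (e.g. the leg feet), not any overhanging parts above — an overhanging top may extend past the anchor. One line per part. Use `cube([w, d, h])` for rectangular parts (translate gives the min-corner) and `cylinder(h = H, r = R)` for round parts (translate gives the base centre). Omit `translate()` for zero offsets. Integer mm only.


// leg_h = 387 - 30 = 357
translate([340, 201, 357]) cube([342, 360, 30]);
translate([359, 220, 0]) cylinder(h = 357, r = 19);
translate([663, 220, 0]) cylinder(h = 357, r = 19);
translate([359, 542, 0]) cylinder(h = 357, r = 19);
translate([663, 542, 0]) cylinder(h = 357, r = 19);


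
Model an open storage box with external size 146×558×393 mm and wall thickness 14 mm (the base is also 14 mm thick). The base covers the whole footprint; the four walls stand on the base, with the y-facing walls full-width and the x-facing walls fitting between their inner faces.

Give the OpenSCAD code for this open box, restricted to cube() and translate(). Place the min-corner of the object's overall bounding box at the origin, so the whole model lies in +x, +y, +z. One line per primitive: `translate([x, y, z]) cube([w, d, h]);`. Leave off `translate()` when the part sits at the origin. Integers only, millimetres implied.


cube([146, 558, 14]);
translate([0, 0, 14]) cube([146, 14, 379]);
translate([0, 544, 14]) cube([146, 14, 379]);
translate([0, 14, 14]) cube([14, 530, 379]);
translate([132, 14, 14]) cube([14, 530, 379]);


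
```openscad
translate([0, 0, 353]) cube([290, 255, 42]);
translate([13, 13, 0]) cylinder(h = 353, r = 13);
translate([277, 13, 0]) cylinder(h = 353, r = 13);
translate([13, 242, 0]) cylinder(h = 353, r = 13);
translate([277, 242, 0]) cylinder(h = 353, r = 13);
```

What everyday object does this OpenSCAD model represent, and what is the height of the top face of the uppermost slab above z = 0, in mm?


A stool. The seat height is 395 mm.

A 290×255×42 slab at z = 353 on four corner cylinders — a stool. The seat top is 353 + 42 = 395 mm.


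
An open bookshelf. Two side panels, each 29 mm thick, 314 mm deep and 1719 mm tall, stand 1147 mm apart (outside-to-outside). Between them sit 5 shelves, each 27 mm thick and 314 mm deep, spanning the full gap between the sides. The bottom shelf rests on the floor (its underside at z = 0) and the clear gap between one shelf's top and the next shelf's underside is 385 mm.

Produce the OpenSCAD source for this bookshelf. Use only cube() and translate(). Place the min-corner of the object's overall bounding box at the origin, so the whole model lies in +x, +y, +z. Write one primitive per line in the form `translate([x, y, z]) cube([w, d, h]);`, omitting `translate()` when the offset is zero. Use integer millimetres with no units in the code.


cube([29, 314, 1719]);
translate([1118, 0, 0]) cube([29, 314, 1719]);
translate([29, 0, 0]) cube([1089, 314, 27]);
translate([29, 0, 412]) cube([1089, 314, 27]);
translate([29, 0, 824]) cube([1089, 314, 27]);
translate([29, 0, 1236]) cube([1089, 314, 27]);
translate([29, 0, 1648]) cube([1089, 314, 27]);


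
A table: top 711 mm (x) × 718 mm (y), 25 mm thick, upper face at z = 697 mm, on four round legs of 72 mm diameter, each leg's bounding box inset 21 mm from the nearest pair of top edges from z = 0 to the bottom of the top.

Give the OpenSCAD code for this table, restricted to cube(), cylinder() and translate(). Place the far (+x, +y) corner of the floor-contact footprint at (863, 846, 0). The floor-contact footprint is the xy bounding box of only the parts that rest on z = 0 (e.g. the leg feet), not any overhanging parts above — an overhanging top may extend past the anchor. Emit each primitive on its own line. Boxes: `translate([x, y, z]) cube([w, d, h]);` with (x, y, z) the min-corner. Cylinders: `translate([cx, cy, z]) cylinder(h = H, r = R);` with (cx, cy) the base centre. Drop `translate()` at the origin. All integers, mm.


translate([173, 149, 672]) cube([711, 718, 25]);
translate([230, 206, 0]) cylinder(h = 672, r = 36);
translate([827, 206, 0]) cylinder(h = 672, r = 36);
translate([230, 810, 0]) cylinder(h = 672, r = 36);
translate([827, 810, 0]) cylinder(h = 672, r = 36);


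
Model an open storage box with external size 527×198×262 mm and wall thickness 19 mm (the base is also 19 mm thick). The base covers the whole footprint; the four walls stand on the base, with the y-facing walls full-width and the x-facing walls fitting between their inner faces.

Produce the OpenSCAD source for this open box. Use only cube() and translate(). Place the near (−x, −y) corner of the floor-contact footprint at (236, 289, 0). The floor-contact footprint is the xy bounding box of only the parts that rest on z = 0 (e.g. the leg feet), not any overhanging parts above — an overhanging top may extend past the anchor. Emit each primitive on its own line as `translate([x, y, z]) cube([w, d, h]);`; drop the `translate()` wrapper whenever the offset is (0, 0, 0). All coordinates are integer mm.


translate([236, 289, 0]) cube([527, 198, 19]);
translate([236, 289, 19]) cube([527, 19, 243]);
translate([236, 468, 19]) cube([527, 19, 243]);
translate([236, 308, 19]) cube([19, 160, 243]);
translate([744, 308, 19]) cube([19, 160, 243]);


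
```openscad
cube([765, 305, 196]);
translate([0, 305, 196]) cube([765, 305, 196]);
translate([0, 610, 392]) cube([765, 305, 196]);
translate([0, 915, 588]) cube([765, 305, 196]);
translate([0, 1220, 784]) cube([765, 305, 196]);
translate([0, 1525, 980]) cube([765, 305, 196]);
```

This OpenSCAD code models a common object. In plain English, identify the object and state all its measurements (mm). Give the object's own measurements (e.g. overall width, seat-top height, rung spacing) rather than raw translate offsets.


A straight staircase of 6 solid steps. Each step is 765 mm wide (x), 305 mm deep (y, the going) and 196 mm tall (the rise). The first step rests on the floor; each subsequent step sits one going further in +y and one rise higher in +z, directly behind and above the previous step with no overlap.


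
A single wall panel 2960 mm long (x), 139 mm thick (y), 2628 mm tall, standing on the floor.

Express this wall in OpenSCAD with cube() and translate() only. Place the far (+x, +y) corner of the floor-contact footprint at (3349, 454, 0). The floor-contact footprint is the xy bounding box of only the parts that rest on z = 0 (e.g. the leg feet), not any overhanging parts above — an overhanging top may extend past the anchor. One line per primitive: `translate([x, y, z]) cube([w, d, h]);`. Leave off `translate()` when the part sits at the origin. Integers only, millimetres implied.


translate([389, 315, 0]) cube([2960, 139, 2628]);


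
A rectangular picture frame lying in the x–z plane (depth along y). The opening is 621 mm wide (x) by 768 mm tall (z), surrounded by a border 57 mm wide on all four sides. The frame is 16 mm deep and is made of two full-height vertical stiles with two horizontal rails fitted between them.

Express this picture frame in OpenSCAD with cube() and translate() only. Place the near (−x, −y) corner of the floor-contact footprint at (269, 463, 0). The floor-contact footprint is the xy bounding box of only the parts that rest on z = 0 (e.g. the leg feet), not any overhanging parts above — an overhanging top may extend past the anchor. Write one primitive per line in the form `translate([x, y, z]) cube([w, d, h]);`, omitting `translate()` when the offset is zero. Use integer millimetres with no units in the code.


translate([269, 463, 0]) cube([57, 16, 882]);
translate([947, 463, 0]) cube([57, 16, 882]);
translate([326, 463, 0]) cube([621, 16, 57]);
translate([326, 463, 825]) cube([621, 16, 57]);


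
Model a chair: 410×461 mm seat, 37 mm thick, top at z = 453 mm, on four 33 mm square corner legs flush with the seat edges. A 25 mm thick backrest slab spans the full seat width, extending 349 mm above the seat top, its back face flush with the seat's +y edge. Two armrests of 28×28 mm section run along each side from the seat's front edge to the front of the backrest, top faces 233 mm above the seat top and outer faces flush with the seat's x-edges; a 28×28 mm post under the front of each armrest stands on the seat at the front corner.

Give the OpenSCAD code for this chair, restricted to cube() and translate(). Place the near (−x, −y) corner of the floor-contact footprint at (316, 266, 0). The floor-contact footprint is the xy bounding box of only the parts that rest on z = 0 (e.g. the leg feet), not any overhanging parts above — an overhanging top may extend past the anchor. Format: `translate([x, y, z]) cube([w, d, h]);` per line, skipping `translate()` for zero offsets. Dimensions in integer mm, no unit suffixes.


// leg_h = 453 - 37 = 416
// arm post h = 233 - 28 = 205
translate([316, 266, 416]) cube([410, 461, 37]);
translate([316, 266, 0]) cube([33, 33, 416]);
translate([693, 266, 0]) cube([33, 33, 416]);
translate([316, 694, 0]) cube([33, 33, 416]);
translate([693, 694, 0]) cube([33, 33, 416]);
translate([316, 702, 453]) cube([410, 25, 349]);
translate([316, 266, 658]) cube([28, 436, 28]);
translate([698, 266, 658]) cube([28, 436, 28]);
translate([316, 266, 453]) cube([28, 28, 205]);
translate([698, 266, 453]) cube([28, 28, 205]);


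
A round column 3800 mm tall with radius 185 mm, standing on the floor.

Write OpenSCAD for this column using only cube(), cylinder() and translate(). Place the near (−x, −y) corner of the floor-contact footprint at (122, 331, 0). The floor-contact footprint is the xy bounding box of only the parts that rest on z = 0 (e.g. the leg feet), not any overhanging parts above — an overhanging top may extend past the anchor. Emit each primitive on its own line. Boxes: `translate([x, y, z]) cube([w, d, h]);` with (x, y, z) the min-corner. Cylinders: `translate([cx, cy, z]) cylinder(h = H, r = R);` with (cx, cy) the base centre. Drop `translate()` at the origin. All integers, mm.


translate([307, 516, 0]) cylinder(h = 3800, r = 185);


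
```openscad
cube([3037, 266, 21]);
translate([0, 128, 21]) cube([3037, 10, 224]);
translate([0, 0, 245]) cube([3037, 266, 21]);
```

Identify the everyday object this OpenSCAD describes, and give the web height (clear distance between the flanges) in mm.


An I-beam. The web height is 224 mm.

Two wide flanges with a thin centred web — an I-beam. Overall 266 mm minus two 21 mm flanges gives a web of 266 − 2·21 = 224 mm.


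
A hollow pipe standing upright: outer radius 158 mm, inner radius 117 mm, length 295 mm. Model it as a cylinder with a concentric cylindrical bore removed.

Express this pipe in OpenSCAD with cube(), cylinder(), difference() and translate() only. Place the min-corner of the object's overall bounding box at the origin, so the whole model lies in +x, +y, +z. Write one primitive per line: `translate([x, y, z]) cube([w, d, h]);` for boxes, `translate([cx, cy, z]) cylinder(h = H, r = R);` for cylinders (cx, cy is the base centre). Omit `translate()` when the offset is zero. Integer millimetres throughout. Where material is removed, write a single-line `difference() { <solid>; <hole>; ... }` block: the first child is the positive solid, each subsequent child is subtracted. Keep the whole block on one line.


difference() { translate([158, 158, 0]) cylinder(h = 295, r = 158); translate([158, 158, 0]) cylinder(h = 295, r = 117); }


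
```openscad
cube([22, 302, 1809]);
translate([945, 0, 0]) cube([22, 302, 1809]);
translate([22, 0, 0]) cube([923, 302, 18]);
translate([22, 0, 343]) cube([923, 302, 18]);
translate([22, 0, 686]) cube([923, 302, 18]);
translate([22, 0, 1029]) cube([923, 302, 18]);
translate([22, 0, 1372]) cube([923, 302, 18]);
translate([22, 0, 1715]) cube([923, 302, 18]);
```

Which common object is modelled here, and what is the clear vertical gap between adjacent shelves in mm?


A bookshelf. The clear shelf gap is 325 mm.

Two tall side panels with 6 horizontal boards between them — a bookshelf. The first two shelf undersides are at z = 0 and z = 343; with shelf thickness 18, the clear gap is 343 − 0 − 18 = 325 mm.


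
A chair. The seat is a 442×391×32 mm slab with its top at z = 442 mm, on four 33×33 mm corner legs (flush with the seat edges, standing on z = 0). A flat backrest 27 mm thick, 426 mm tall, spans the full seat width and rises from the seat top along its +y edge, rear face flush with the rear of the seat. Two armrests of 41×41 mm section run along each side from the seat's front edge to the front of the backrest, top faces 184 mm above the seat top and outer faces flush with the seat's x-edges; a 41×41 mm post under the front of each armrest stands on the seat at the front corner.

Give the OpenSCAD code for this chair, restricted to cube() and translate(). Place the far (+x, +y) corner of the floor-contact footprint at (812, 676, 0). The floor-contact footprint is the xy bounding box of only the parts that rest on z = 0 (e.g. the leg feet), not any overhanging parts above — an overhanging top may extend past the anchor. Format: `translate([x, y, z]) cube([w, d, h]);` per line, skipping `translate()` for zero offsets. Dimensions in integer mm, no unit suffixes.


translate([370, 285, 410]) cube([442, 391, 32]);
translate([370, 285, 0]) cube([33, 33, 410]);
translate([779, 285, 0]) cube([33, 33, 410]);
translate([370, 643, 0]) cube([33, 33, 410]);
translate([779, 643, 0]) cube([33, 33, 410]);
translate([370, 649, 442]) cube([442, 27, 426]);
translate([370, 285, 585]) cube([41, 364, 41]);
translate([771, 285, 585]) cube([41, 364, 41]);
translate([370, 285, 442]) cube([41, 41, 143]);
translate([771, 285, 442]) cube([41, 41, 143]);


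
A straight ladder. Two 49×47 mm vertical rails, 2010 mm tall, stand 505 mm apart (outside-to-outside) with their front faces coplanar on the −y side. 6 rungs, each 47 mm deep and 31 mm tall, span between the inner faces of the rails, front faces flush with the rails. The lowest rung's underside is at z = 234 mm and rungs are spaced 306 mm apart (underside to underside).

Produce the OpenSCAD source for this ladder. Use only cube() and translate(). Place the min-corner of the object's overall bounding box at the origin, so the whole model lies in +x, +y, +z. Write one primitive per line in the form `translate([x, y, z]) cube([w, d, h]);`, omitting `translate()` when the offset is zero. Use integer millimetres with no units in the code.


cube([49, 47, 2010]);
translate([456, 0, 0]) cube([49, 47, 2010]);
translate([49, 0, 234]) cube([407, 47, 31]);
translate([49, 0, 540]) cube([407, 47, 31]);
translate([49, 0, 846]) cube([407, 47, 31]);
translate([49, 0, 1152]) cube([407, 47, 31]);
translate([49, 0, 1458]) cube([407, 47, 31]);
translate([49, 0, 1764]) cube([407, 47, 31]);


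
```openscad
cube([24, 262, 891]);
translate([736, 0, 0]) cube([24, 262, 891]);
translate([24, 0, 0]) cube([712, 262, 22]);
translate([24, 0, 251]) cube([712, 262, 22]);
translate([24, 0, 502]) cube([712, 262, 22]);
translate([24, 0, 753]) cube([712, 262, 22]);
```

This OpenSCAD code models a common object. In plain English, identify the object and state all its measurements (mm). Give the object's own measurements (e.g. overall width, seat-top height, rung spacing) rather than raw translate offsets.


An open bookshelf. Two side panels, each 24 mm thick, 262 mm deep and 891 mm tall, stand 760 mm apart (outside-to-outside). Between them sit 4 shelves, each 22 mm thick and 262 mm deep, spanning the full gap between the sides. The bottom shelf rests on the floor (its underside at z = 0) and the clear gap between one shelf's top and the next shelf's underside is 229 mm.


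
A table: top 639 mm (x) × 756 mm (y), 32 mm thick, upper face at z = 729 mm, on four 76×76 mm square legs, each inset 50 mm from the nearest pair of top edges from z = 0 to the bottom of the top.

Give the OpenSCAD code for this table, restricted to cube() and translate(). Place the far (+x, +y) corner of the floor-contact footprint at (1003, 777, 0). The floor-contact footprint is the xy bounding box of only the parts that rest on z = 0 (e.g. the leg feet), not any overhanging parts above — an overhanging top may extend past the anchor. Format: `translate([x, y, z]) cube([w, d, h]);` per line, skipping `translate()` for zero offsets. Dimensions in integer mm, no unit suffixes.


// leg_h = 729 - 32 = 697
translate([414, 71, 697]) cube([639, 756, 32]);
translate([464, 121, 0]) cube([76, 76, 697]);
translate([927, 121, 0]) cube([76, 76, 697]);
translate([464, 701, 0]) cube([76, 76, 697]);
translate([927, 701, 0]) cube([76, 76, 697]);


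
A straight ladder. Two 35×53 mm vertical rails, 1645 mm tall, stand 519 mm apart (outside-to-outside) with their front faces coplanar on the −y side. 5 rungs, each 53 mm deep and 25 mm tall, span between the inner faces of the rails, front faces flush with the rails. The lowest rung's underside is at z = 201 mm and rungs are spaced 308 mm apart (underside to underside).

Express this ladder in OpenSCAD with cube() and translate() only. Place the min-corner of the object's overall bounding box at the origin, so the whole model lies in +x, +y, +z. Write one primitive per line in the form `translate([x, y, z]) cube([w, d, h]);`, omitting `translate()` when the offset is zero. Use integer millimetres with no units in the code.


cube([35, 53, 1645]);
translate([484, 0, 0]) cube([35, 53, 1645]);
translate([35, 0, 201]) cube([449, 53, 25]);
translate([35, 0, 509]) cube([449, 53, 25]);
translate([35, 0, 817]) cube([449, 53, 25]);
translate([35, 0, 1125]) cube([449, 53, 25]);
translate([35, 0, 1433]) cube([449, 53, 25]);


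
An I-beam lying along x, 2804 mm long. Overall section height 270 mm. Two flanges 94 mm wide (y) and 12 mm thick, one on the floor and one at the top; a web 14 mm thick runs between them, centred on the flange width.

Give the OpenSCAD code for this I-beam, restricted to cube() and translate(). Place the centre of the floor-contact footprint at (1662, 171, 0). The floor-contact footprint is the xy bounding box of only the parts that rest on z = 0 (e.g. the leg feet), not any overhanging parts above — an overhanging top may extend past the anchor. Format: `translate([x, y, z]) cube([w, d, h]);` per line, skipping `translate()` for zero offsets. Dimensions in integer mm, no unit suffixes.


translate([260, 124, 0]) cube([2804, 94, 12]);
translate([260, 164, 12]) cube([2804, 14, 246]);
translate([260, 124, 258]) cube([2804, 94, 12]);


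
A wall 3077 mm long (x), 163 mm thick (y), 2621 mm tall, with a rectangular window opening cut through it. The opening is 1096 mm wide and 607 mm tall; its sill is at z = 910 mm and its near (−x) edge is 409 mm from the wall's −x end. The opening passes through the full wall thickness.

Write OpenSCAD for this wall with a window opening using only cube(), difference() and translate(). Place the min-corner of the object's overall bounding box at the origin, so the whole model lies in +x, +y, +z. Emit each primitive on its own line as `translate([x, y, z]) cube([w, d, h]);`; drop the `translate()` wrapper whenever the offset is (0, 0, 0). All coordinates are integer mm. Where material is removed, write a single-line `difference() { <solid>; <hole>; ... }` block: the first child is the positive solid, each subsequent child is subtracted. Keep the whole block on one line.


difference() { cube([3077, 163, 2621]); translate([409, 0, 910]) cube([1096, 163, 607]); }


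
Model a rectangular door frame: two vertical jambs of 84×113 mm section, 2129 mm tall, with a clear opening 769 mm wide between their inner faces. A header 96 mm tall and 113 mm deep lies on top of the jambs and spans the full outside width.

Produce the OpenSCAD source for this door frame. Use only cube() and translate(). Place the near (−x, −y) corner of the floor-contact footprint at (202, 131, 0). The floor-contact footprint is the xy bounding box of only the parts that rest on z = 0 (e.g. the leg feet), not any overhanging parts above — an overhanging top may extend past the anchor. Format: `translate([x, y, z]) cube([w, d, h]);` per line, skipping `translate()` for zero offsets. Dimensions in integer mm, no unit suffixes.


translate([202, 131, 0]) cube([84, 113, 2129]);
translate([1055, 131, 0]) cube([84, 113, 2129]);
translate([202, 131, 2129]) cube([937, 113, 96]);


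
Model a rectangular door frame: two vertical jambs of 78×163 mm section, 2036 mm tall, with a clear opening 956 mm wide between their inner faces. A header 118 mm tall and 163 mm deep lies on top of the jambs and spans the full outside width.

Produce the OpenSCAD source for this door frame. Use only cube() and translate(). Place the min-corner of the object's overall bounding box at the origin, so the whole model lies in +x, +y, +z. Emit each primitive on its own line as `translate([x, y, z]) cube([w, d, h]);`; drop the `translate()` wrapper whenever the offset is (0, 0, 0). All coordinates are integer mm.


cube([78, 163, 2036]);
translate([1034, 0, 0]) cube([78, 163, 2036]);
translate([0, 0, 2036]) cube([1112, 163, 118]);


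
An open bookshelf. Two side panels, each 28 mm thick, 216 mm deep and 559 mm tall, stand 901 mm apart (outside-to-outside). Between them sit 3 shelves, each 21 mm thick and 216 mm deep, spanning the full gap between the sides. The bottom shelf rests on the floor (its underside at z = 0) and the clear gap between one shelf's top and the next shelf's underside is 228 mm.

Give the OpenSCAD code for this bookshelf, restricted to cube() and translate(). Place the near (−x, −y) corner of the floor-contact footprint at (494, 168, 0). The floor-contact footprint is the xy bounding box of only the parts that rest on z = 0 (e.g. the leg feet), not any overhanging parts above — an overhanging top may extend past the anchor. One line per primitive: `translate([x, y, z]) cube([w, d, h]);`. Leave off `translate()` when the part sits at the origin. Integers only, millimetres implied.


translate([494, 168, 0]) cube([28, 216, 559]);
translate([1367, 168, 0]) cube([28, 216, 559]);
translate([522, 168, 0]) cube([845, 216, 21]);
translate([522, 168, 249]) cube([845, 216, 21]);
translate([522, 168, 498]) cube([845, 216, 21]);


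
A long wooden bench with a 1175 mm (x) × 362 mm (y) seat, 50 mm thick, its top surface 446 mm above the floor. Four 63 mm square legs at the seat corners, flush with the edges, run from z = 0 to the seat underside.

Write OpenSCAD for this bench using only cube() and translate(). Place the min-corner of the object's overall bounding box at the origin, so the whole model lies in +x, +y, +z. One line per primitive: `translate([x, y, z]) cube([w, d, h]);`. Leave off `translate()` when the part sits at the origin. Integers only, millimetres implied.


translate([0, 0, 396]) cube([1175, 362, 50]);
cube([63, 63, 396]);
translate([0, 299, 0]) cube([63, 63, 396]);
translate([1112, 0, 0]) cube([63, 63, 396]);
translate([1112, 299, 0]) cube([63, 63, 396]);


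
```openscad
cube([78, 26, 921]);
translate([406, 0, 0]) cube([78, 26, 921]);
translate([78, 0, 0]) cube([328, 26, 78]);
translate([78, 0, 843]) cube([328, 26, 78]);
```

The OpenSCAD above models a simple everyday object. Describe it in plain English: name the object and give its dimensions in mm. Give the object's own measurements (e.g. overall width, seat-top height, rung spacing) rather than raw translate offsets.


A rectangular picture frame lying in the x–z plane (depth along y). The opening is 328 mm wide (x) by 765 mm tall (z), surrounded by a border 78 mm wide on all four sides. The frame is 26 mm deep and is made of two full-height vertical stiles with two horizontal rails fitted between them.


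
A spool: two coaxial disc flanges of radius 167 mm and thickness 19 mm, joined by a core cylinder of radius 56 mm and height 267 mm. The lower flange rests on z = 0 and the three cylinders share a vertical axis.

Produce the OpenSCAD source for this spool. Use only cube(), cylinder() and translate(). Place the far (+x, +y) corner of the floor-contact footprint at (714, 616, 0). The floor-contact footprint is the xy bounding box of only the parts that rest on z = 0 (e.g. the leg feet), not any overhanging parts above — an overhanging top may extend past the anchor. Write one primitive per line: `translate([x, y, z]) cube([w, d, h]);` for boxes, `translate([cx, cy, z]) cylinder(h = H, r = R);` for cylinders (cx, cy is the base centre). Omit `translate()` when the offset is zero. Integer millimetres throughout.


translate([547, 449, 0]) cylinder(h = 19, r = 167);
translate([547, 449, 19]) cylinder(h = 267, r = 56);
translate([547, 449, 286]) cylinder(h = 19, r = 167);


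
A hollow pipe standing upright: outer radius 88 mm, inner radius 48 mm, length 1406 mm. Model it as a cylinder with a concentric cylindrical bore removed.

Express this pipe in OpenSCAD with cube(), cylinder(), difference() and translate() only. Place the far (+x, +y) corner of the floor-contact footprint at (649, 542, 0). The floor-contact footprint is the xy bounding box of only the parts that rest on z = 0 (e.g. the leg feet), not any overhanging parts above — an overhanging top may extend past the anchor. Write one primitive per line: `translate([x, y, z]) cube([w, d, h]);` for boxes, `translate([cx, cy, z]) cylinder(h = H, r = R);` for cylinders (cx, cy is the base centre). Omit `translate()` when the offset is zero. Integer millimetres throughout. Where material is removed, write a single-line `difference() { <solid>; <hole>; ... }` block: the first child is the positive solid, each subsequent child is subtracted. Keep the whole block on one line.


difference() { translate([561, 454, 0]) cylinder(h = 1406, r = 88); translate([561, 454, 0]) cylinder(h = 1406, r = 48); }


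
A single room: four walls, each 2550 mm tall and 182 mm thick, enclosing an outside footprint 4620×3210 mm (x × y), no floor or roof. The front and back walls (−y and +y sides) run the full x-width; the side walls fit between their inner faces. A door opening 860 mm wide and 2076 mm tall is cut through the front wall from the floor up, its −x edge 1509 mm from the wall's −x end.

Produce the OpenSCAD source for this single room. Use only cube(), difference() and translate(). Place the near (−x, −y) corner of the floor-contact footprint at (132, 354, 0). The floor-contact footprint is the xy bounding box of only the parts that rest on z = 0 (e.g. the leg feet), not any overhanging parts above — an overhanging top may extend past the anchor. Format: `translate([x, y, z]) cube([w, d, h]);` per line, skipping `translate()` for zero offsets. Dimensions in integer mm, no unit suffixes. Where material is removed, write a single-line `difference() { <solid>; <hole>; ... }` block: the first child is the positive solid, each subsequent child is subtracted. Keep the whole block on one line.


difference() { translate([132, 354, 0]) cube([4620, 182, 2550]); translate([1641, 354, 0]) cube([860, 182, 2076]); }
translate([132, 3382, 0]) cube([4620, 182, 2550]);
translate([132, 536, 0]) cube([182, 2846, 2550]);
translate([4570, 536, 0]) cube([182, 2846, 2550]);


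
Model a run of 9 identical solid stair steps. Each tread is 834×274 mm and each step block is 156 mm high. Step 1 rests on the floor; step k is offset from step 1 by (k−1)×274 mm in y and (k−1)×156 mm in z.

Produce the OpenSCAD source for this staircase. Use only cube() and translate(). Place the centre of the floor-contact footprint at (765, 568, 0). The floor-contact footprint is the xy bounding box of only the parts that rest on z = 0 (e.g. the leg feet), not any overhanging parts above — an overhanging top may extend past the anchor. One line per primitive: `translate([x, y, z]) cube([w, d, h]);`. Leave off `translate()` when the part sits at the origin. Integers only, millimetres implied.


translate([348, 431, 0]) cube([834, 274, 156]);
translate([348, 705, 156]) cube([834, 274, 156]);
translate([348, 979, 312]) cube([834, 274, 156]);
translate([348, 1253, 468]) cube([834, 274, 156]);
translate([348, 1527, 624]) cube([834, 274, 156]);
translate([348, 1801, 780]) cube([834, 274, 156]);
translate([348, 2075, 936]) cube([834, 274, 156]);
translate([348, 2349, 1092]) cube([834, 274, 156]);
translate([348, 2623, 1248]) cube([834, 274, 156]);


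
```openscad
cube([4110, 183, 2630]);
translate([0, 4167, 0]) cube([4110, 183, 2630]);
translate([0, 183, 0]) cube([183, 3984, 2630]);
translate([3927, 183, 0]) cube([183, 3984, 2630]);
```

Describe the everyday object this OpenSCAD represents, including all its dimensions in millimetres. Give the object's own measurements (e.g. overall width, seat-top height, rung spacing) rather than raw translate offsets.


The wall frame of a small rectangular building: four walls, each 2630 mm tall and 183 mm thick, enclosing a footprint 4110 mm (x) by 4350 mm (y) outside-to-outside, with no floor or roof. The front and back walls (the −y and +y sides) span the full width; the two side walls fit between them.


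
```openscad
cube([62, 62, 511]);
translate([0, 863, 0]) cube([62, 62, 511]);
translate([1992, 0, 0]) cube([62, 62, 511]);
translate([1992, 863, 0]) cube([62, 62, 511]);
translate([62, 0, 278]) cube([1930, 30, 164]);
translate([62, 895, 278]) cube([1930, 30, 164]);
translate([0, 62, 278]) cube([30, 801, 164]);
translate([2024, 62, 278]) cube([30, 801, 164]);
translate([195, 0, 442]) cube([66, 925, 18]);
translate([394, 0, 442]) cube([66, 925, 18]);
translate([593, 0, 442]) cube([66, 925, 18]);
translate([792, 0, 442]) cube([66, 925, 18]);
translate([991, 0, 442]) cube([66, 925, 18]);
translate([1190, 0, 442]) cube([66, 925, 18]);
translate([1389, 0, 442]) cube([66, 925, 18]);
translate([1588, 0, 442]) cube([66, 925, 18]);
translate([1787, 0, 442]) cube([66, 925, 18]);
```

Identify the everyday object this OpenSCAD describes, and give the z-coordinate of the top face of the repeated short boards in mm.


A bed frame. The slat-top height is 460 mm.

Four posts, four rails, and a row of slats — a bed frame. Slats sit on the rails at z = 278 + 164 = 442; with slat thickness 18, the top is 460 mm.


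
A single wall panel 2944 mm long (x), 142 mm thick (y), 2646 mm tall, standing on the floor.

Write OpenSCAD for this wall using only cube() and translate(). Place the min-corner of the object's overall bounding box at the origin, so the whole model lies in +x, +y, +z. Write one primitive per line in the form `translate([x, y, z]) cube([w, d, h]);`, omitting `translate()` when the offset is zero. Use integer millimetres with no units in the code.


cube([2944, 142, 2646]);


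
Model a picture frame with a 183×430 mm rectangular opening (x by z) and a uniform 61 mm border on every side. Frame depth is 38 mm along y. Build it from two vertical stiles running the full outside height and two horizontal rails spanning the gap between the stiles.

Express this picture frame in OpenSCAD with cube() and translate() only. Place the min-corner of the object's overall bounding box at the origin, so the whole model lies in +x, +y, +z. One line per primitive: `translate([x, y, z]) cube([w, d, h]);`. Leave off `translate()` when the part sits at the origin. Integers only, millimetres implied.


cube([61, 38, 552]);
translate([244, 0, 0]) cube([61, 38, 552]);
translate([61, 0, 0]) cube([183, 38, 61]);
translate([61, 0, 491]) cube([183, 38, 61]);


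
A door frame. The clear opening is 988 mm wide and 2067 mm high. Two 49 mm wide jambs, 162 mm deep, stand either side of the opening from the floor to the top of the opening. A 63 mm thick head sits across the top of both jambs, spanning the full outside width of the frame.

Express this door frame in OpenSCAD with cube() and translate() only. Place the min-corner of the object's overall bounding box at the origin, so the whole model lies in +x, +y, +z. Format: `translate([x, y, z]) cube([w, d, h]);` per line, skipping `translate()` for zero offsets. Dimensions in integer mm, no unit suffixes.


cube([49, 162, 2067]);
translate([1037, 0, 0]) cube([49, 162, 2067]);
translate([0, 0, 2067]) cube([1086, 162, 63]);


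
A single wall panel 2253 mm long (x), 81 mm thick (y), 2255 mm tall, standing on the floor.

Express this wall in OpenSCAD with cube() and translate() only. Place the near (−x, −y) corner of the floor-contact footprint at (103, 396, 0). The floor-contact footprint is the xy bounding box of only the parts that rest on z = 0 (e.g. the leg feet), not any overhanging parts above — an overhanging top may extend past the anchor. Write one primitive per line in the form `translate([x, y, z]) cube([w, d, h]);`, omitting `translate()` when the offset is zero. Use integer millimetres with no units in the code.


translate([103, 396, 0]) cube([2253, 81, 2255]);
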